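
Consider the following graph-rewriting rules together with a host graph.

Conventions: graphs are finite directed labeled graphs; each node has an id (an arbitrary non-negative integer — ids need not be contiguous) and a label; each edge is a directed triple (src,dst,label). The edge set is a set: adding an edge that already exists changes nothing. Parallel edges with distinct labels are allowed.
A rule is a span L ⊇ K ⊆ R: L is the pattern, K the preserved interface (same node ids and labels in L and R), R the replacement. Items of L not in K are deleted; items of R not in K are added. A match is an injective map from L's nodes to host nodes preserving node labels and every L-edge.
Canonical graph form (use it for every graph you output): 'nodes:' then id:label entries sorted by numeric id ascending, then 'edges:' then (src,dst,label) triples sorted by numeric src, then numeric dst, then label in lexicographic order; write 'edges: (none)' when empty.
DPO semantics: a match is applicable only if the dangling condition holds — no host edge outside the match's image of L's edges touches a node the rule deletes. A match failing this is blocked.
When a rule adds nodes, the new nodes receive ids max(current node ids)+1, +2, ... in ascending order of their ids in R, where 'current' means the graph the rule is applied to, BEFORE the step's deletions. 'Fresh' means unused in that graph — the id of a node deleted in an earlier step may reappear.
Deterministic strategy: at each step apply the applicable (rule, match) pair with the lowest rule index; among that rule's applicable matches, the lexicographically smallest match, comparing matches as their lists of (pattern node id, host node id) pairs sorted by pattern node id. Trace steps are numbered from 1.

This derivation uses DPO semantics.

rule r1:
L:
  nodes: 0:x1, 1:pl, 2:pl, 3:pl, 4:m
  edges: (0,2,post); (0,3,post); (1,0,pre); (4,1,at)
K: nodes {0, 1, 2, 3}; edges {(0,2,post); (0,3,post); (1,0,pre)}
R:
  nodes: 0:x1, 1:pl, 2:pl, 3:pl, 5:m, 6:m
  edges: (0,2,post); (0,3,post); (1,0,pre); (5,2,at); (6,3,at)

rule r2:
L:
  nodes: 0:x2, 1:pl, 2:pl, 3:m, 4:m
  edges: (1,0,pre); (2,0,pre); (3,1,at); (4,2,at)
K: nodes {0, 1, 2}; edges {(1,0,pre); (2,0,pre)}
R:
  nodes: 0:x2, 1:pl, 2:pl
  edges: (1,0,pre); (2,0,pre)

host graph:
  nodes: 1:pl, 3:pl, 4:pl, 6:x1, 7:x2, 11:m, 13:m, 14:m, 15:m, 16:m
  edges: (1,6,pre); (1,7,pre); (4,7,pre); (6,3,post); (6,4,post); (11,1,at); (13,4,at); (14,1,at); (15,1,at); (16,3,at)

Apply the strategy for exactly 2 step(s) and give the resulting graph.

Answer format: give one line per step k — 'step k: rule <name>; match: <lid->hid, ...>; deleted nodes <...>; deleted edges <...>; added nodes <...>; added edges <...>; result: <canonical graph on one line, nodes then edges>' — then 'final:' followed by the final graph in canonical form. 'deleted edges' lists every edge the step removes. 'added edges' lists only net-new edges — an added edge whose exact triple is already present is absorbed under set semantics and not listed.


step 1: rule r1; match: 0->6, 1->1, 2->3, 3->4, 4->11; deleted nodes 11; deleted edges (11,1,at); added nodes 17, 18; added edges (17,3,at); (18,4,at); result: nodes: 1:pl, 3:pl, 4:pl, 6:x1, 7:x2, 13:m, 14:m, 15:m, 16:m, 17:m, 18:m edges: (1,6,pre); (1,7,pre); (4,7,pre); (6,3,post); (6,4,post); (13,4,at); (14,1,at); (15,1,at); (16,3,at); (17,3,at); (18,4,at)
step 2: rule r1; match: 0->6, 1->1, 2->3, 3->4, 4->14; deleted nodes 14; deleted edges (14,1,at); added nodes 19, 20; added edges (19,3,at); (20,4,at); result: nodes: 1:pl, 3:pl, 4:pl, 6:x1, 7:x2, 13:m, 15:m, 16:m, 17:m, 18:m, 19:m, 20:m edges: (1,6,pre); (1,7,pre); (4,7,pre); (6,3,post); (6,4,post); (13,4,at); (15,1,at); (16,3,at); (17,3,at); (18,4,at); (19,3,at); (20,4,at)
final:
nodes: 1:pl, 3:pl, 4:pl, 6:x1, 7:x2, 13:m, 15:m, 16:m, 17:m, 18:m, 19:m, 20:m
edges: (1,6,pre); (1,7,pre); (4,7,pre); (6,3,post); (6,4,post); (13,4,at); (15,1,at); (16,3,at); (17,3,at); (18,4,at); (19,3,at); (20,4,at)


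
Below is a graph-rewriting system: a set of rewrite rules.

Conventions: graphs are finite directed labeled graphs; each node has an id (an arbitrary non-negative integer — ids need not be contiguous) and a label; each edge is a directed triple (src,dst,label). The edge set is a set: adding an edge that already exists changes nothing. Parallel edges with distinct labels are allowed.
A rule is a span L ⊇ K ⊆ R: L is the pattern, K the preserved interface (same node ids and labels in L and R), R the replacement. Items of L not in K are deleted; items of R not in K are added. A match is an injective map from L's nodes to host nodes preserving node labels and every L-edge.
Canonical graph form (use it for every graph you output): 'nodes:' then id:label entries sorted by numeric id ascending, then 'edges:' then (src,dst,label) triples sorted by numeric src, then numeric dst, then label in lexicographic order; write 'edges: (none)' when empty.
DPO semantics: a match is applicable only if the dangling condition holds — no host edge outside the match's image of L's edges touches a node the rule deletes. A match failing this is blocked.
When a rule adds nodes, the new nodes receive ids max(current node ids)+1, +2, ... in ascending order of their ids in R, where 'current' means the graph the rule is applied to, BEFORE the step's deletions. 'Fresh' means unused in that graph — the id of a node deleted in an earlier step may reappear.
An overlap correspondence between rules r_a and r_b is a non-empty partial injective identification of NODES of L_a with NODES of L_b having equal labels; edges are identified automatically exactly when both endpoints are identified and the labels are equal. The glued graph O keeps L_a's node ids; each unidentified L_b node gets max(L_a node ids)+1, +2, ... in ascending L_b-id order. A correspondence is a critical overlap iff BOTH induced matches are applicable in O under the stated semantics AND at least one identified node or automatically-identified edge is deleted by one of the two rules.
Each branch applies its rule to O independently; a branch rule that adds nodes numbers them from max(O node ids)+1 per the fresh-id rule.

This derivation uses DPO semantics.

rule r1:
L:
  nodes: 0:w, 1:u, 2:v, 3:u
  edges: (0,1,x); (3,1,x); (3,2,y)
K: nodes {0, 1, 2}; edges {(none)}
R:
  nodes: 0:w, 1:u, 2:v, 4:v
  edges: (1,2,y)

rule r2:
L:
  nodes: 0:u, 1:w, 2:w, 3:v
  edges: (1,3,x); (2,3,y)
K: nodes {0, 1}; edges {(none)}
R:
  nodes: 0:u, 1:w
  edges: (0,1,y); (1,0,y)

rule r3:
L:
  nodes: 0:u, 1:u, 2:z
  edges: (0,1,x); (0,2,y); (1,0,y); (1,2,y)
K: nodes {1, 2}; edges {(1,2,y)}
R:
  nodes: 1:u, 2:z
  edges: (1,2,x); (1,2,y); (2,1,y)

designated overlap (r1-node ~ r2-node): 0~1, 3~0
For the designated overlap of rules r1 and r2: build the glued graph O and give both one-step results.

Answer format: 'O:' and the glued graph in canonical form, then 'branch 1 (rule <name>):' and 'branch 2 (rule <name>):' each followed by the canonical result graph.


O:
nodes: 0:w, 1:u, 2:v, 3:u, 4:w, 5:v
edges: (0,1,x); (0,5,x); (3,1,x); (3,2,y); (4,5,y)
branch 1 (rule r1):
nodes: 0:w, 1:u, 2:v, 4:w, 5:v, 6:v
edges: (0,5,x); (1,2,y); (4,5,y)
branch 2 (rule r2):
nodes: 0:w, 1:u, 2:v, 3:u
edges: (0,1,x); (0,3,y); (3,0,y); (3,1,x); (3,2,y)


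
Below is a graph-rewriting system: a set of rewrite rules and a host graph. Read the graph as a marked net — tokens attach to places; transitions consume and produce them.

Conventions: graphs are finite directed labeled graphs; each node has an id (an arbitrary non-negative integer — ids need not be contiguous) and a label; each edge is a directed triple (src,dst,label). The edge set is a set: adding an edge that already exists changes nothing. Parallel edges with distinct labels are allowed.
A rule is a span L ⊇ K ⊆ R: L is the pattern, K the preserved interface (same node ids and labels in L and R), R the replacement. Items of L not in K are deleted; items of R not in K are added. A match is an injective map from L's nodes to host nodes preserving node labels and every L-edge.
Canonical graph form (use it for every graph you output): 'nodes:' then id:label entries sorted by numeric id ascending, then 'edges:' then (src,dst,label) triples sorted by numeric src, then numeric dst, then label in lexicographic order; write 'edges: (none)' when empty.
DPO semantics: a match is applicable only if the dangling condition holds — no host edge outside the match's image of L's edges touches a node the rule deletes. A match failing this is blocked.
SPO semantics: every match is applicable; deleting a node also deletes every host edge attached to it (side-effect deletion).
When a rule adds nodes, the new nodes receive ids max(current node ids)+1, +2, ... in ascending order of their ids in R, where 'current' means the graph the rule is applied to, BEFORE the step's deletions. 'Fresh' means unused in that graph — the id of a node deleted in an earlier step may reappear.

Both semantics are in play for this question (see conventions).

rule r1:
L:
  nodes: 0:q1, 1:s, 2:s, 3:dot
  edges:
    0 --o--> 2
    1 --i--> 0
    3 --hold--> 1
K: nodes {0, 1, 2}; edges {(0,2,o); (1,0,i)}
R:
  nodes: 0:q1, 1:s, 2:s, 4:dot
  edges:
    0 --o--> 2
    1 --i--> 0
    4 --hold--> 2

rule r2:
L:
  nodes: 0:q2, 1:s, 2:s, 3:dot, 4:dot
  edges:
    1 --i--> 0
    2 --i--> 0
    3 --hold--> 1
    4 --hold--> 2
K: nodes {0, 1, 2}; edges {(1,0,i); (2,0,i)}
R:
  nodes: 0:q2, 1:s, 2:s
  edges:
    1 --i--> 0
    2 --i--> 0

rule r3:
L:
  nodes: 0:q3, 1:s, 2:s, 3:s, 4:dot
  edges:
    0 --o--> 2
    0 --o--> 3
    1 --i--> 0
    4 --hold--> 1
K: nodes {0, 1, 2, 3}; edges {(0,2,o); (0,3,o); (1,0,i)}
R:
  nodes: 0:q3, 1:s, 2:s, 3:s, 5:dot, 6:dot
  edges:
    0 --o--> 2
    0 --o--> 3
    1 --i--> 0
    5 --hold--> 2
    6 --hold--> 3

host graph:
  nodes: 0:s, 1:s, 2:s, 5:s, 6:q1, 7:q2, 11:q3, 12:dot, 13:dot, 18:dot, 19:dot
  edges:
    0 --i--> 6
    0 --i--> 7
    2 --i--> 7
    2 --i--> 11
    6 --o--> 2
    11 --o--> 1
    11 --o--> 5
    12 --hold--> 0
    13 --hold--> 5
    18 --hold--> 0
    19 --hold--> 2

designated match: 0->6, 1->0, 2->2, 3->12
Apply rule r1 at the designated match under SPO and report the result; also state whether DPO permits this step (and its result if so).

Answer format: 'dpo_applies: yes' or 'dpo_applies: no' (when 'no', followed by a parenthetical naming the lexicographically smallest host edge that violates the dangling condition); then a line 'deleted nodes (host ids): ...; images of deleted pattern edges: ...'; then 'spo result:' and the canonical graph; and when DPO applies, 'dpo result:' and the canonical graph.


dpo_applies: yes
deleted nodes (host ids): 12; images of deleted pattern edges: (12,0,hold)
spo result:
nodes: 0:s, 1:s, 2:s, 5:s, 6:q1, 7:q2, 11:q3, 13:dot, 18:dot, 19:dot, 20:dot
edges: (0,6,i); (0,7,i); (2,7,i); (2,11,i); (6,2,o); (11,1,o); (11,5,o); (13,5,hold); (18,0,hold); (19,2,hold); (20,2,hold)
dpo result:
nodes: 0:s, 1:s, 2:s, 5:s, 6:q1, 7:q2, 11:q3, 13:dot, 18:dot, 19:dot, 20:dot
edges: (0,6,i); (0,7,i); (2,7,i); (2,11,i); (6,2,o); (11,1,o); (11,5,o); (13,5,hold); (18,0,hold); (19,2,hold); (20,2,hold)


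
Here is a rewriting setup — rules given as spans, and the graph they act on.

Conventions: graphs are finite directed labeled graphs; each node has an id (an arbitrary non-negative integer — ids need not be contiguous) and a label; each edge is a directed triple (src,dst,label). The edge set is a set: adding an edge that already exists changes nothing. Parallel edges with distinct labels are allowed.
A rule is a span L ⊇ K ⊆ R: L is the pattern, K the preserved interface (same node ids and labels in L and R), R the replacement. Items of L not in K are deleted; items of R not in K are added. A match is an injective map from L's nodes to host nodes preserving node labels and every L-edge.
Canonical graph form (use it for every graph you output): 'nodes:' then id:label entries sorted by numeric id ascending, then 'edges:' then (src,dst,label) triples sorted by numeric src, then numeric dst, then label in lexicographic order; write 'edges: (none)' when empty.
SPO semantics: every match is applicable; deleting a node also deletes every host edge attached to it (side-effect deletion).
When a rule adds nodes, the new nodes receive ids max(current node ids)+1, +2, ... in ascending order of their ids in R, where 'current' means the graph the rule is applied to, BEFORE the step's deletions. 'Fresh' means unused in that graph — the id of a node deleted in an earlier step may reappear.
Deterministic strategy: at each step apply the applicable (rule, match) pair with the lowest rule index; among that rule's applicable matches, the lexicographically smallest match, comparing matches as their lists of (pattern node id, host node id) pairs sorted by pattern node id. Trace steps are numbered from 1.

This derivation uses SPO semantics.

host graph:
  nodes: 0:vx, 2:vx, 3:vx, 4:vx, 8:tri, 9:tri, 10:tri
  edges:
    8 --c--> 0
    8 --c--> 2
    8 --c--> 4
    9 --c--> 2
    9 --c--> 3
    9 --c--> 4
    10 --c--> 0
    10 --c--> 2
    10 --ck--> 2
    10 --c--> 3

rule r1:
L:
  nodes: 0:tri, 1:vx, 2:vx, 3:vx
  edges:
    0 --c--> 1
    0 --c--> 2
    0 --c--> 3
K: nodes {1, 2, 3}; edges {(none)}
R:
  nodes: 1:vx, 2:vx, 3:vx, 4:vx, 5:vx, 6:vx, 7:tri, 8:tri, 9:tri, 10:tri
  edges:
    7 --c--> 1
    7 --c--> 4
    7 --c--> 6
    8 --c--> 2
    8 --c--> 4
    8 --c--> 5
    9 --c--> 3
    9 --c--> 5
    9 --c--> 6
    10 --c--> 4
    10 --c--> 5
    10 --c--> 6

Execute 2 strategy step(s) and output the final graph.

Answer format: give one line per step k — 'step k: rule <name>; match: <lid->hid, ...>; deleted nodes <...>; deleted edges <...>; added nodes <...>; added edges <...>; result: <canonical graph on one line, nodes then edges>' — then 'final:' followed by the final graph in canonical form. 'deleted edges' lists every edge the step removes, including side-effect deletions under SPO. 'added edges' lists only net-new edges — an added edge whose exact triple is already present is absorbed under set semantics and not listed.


step 1: rule r1; match: 0->8, 1->0, 2->2, 3->4; deleted nodes 8; deleted edges (8,0,c); (8,2,c); (8,4,c); added nodes 11, 12, 13, 14, 15, 16, 17; added edges (14,0,c); (14,11,c); (14,13,c); (15,2,c); (15,11,c); (15,12,c); (16,4,c); (16,12,c); (16,13,c); (17,11,c); (17,12,c); (17,13,c); result: nodes: 0:vx, 2:vx, 3:vx, 4:vx, 9:tri, 10:tri, 11:vx, 12:vx, 13:vx, 14:tri, 15:tri, 16:tri, 17:tri edges: (9,2,c); (9,3,c); (9,4,c); (10,0,c); (10,2,c); (10,2,ck); (10,3,c); (14,0,c); (14,11,c); (14,13,c); (15,2,c); (15,11,c); (15,12,c); (16,4,c); (16,12,c); (16,13,c); (17,11,c); (17,12,c); (17,13,c)
step 2: rule r1; match: 0->9, 1->2, 2->3, 3->4; deleted nodes 9; deleted edges (9,2,c); (9,3,c); (9,4,c); added nodes 18, 19, 20, 21, 22, 23, 24; added edges (21,2,c); (21,18,c); (21,20,c); (22,3,c); (22,18,c); (22,19,c); (23,4,c); (23,19,c); (23,20,c); (24,18,c); (24,19,c); (24,20,c); result: nodes: 0:vx, 2:vx, 3:vx, 4:vx, 10:tri, 11:vx, 12:vx, 13:vx, 14:tri, 15:tri, 16:tri, 17:tri, 18:vx, 19:vx, 20:vx, 21:tri, 22:tri, 23:tri, 24:tri edges: (10,0,c); (10,2,c); (10,2,ck); (10,3,c); (14,0,c); (14,11,c); (14,13,c); (15,2,c); (15,11,c); (15,12,c); (16,4,c); (16,12,c); (16,13,c); (17,11,c); (17,12,c); (17,13,c); (21,2,c); (21,18,c); (21,20,c); (22,3,c); (22,18,c); (22,19,c); (23,4,c); (23,19,c); (23,20,c); (24,18,c); (24,19,c); (24,20,c)
final:
nodes: 0:vx, 2:vx, 3:vx, 4:vx, 10:tri, 11:vx, 12:vx, 13:vx, 14:tri, 15:tri, 16:tri, 17:tri, 18:vx, 19:vx, 20:vx, 21:tri, 22:tri, 23:tri, 24:tri
edges: (10,0,c); (10,2,c); (10,2,ck); (10,3,c); (14,0,c); (14,11,c); (14,13,c); (15,2,c); (15,11,c); (15,12,c); (16,4,c); (16,12,c); (16,13,c); (17,11,c); (17,12,c); (17,13,c); (21,2,c); (21,18,c); (21,20,c); (22,3,c); (22,18,c); (22,19,c); (23,4,c); (23,19,c); (23,20,c); (24,18,c); (24,19,c); (24,20,c)


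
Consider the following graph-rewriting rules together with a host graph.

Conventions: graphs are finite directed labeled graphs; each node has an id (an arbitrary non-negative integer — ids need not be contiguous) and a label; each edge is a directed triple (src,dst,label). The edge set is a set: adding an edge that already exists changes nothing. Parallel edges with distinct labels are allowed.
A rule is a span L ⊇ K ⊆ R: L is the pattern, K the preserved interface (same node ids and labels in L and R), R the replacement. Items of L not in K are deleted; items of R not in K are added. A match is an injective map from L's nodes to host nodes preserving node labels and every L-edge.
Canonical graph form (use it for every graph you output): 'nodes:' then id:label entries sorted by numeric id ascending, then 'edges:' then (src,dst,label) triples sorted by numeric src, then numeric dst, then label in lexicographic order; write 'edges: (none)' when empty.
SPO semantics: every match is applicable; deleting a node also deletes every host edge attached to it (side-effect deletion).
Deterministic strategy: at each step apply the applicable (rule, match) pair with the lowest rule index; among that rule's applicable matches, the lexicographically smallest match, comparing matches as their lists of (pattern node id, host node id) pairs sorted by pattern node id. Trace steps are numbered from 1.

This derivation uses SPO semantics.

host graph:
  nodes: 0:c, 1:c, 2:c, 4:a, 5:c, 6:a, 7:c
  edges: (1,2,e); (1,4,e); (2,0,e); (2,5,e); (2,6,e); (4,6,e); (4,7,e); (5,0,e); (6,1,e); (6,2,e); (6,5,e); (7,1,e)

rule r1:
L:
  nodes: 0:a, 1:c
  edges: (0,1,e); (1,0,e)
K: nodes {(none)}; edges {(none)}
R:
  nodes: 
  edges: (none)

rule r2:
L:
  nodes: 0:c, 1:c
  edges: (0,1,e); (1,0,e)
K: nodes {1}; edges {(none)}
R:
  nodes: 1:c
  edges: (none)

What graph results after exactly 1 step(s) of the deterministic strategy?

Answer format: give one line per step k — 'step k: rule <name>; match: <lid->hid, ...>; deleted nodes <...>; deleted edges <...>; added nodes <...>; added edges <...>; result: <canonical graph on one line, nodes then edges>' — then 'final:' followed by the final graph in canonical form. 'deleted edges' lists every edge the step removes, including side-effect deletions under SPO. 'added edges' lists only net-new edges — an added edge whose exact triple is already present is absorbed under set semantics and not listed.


step 1: rule r1; match: 0->6, 1->2; deleted nodes 2, 6; deleted edges (1,2,e); (2,0,e); (2,5,e); (2,6,e); (4,6,e); (6,1,e); (6,2,e); (6,5,e); added nodes (none); added edges (none); result: nodes: 0:c, 1:c, 4:a, 5:c, 7:c edges: (1,4,e); (4,7,e); (5,0,e); (7,1,e)
final:
nodes: 0:c, 1:c, 4:a, 5:c, 7:c
edges: (1,4,e); (4,7,e); (5,0,e); (7,1,e)


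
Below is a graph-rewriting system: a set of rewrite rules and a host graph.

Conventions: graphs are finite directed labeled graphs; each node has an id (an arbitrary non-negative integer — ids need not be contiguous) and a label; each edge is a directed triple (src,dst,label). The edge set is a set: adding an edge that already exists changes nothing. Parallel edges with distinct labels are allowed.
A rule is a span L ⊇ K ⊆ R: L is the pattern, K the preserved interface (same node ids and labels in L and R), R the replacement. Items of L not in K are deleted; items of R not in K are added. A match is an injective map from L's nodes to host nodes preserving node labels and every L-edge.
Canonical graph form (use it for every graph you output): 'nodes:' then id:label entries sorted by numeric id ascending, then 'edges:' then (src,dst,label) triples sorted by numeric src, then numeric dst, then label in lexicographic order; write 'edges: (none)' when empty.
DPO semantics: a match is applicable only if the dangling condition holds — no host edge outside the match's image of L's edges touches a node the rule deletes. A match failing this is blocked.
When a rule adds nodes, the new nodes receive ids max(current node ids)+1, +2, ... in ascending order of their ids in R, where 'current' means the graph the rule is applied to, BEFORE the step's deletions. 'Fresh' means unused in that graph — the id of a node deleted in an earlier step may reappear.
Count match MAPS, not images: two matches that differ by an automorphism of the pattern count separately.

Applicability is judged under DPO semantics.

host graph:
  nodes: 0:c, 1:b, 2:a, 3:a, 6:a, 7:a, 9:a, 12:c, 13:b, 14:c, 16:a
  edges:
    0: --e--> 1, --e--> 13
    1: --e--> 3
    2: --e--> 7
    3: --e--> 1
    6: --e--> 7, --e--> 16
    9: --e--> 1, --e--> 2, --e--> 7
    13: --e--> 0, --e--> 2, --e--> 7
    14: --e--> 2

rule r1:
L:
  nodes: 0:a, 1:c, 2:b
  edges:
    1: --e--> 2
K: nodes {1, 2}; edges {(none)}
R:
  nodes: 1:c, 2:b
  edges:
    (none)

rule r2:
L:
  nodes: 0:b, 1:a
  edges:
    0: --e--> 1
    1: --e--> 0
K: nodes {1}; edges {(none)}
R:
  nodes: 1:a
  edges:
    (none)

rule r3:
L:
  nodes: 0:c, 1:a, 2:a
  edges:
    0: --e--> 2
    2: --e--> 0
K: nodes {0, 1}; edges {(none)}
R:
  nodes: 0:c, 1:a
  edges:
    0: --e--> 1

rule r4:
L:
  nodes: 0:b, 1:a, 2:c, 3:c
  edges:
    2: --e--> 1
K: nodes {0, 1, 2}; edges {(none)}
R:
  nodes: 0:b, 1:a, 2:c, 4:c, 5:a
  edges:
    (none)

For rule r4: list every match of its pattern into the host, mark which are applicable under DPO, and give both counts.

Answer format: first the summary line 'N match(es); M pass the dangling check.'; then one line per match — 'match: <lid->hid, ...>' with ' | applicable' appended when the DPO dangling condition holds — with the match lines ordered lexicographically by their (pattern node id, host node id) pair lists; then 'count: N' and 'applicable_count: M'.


4 match(es); 2 pass the dangling check.
match: 0->1, 1->2, 2->14, 3->0
match: 0->1, 1->2, 2->14, 3->12 | applicable
match: 0->13, 1->2, 2->14, 3->0
match: 0->13, 1->2, 2->14, 3->12 | applicable
count: 4
applicable_count: 2


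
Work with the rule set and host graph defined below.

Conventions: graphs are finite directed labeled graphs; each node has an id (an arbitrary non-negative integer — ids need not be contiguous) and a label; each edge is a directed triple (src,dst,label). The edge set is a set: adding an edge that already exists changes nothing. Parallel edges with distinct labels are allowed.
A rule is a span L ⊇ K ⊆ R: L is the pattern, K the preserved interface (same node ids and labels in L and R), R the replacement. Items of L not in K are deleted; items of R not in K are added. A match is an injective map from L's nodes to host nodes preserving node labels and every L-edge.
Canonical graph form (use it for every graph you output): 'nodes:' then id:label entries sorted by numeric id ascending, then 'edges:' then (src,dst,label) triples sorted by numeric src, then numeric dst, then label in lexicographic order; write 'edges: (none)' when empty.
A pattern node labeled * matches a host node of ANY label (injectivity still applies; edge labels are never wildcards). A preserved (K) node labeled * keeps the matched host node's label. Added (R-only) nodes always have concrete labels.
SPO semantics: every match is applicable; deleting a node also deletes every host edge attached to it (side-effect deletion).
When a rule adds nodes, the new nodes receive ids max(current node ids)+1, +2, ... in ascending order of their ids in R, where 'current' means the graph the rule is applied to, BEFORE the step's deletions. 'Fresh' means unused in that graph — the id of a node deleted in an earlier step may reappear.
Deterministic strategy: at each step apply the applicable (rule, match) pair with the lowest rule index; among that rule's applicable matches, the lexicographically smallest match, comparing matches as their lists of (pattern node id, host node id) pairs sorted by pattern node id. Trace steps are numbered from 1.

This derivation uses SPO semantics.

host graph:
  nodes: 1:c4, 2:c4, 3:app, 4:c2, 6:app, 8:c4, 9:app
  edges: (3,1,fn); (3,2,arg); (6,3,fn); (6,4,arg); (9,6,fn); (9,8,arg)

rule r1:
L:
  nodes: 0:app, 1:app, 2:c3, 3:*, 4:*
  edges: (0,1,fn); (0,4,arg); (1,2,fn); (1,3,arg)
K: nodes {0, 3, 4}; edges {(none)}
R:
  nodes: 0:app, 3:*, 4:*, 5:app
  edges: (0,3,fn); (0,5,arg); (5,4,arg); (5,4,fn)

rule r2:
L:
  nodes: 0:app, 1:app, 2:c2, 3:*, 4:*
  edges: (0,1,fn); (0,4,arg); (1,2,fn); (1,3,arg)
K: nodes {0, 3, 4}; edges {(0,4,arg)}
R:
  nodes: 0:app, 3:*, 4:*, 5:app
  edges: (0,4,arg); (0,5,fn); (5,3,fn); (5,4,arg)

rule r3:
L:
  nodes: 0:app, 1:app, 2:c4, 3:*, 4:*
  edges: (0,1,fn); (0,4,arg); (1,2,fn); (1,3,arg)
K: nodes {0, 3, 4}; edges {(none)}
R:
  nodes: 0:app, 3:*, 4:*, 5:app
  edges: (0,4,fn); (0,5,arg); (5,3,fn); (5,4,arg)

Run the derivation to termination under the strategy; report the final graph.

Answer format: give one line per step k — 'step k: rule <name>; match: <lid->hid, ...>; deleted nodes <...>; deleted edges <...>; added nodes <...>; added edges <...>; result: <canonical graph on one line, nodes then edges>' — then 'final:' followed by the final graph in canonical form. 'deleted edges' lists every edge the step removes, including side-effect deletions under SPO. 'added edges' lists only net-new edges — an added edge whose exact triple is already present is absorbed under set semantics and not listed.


step 1: rule r3; match: 0->6, 1->3, 2->1, 3->2, 4->4; deleted nodes 1, 3; deleted edges (3,1,fn); (3,2,arg); (6,3,fn); (6,4,arg); added nodes 10; added edges (6,4,fn); (6,10,arg); (10,2,fn); (10,4,arg); result: nodes: 2:c4, 4:c2, 6:app, 8:c4, 9:app, 10:app edges: (6,4,fn); (6,10,arg); (9,6,fn); (9,8,arg); (10,2,fn); (10,4,arg)
step 2: rule r2; match: 0->9, 1->6, 2->4, 3->10, 4->8; deleted nodes 4, 6; deleted edges (6,4,fn); (6,10,arg); (9,6,fn); (10,4,arg); added nodes 11; added edges (9,11,fn); (11,8,arg); (11,10,fn); result: nodes: 2:c4, 8:c4, 9:app, 10:app, 11:app edges: (9,8,arg); (9,11,fn); (10,2,fn); (11,8,arg); (11,10,fn)
final:
nodes: 2:c4, 8:c4, 9:app, 10:app, 11:app
edges: (9,8,arg); (9,11,fn); (10,2,fn); (11,8,arg); (11,10,fn)


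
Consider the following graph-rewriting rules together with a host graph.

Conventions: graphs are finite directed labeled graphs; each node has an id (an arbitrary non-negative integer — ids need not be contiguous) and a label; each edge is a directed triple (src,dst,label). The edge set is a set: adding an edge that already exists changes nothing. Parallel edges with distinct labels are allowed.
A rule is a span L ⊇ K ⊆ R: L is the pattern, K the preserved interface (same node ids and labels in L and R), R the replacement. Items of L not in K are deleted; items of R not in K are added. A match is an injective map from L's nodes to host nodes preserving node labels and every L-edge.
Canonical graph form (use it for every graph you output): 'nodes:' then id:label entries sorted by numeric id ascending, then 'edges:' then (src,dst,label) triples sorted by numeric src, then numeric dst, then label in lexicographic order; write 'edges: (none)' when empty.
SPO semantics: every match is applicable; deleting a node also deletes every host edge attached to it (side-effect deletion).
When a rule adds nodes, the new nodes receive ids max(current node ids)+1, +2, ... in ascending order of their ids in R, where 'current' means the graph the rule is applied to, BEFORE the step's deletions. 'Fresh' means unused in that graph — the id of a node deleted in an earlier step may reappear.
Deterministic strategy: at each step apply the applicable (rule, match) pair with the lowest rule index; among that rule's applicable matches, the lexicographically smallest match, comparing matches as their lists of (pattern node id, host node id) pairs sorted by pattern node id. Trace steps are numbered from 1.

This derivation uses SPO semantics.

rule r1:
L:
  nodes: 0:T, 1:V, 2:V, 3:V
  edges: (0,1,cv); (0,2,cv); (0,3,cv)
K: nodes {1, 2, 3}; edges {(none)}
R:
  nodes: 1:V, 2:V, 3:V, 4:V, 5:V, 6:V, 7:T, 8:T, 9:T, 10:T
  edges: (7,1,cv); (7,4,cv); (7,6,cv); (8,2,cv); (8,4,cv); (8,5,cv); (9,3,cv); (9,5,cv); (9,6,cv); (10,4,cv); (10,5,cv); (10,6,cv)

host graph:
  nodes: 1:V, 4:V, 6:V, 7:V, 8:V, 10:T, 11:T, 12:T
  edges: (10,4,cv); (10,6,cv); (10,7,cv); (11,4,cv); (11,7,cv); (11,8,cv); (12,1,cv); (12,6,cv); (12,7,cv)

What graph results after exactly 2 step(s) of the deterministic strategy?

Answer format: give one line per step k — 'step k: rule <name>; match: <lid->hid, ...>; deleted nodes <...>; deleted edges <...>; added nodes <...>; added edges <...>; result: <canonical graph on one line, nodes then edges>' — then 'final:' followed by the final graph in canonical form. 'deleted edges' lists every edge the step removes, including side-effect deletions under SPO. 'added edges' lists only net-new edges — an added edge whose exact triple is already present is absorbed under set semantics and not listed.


step 1: rule r1; match: 0->10, 1->4, 2->6, 3->7; deleted nodes 10; deleted edges (10,4,cv); (10,6,cv); (10,7,cv); added nodes 13, 14, 15, 16, 17, 18, 19; added edges (16,4,cv); (16,13,cv); (16,15,cv); (17,6,cv); (17,13,cv); (17,14,cv); (18,7,cv); (18,14,cv); (18,15,cv); (19,13,cv); (19,14,cv); (19,15,cv); result: nodes: 1:V, 4:V, 6:V, 7:V, 8:V, 11:T, 12:T, 13:V, 14:V, 15:V, 16:T, 17:T, 18:T, 19:T edges: (11,4,cv); (11,7,cv); (11,8,cv); (12,1,cv); (12,6,cv); (12,7,cv); (16,4,cv); (16,13,cv); (16,15,cv); (17,6,cv); (17,13,cv); (17,14,cv); (18,7,cv); (18,14,cv); (18,15,cv); (19,13,cv); (19,14,cv); (19,15,cv)
step 2: rule r1; match: 0->11, 1->4, 2->7, 3->8; deleted nodes 11; deleted edges (11,4,cv); (11,7,cv); (11,8,cv); added nodes 20, 21, 22, 23, 24, 25, 26; added edges (23,4,cv); (23,20,cv); (23,22,cv); (24,7,cv); (24,20,cv); (24,21,cv); (25,8,cv); (25,21,cv); (25,22,cv); (26,20,cv); (26,21,cv); (26,22,cv); result: nodes: 1:V, 4:V, 6:V, 7:V, 8:V, 12:T, 13:V, 14:V, 15:V, 16:T, 17:T, 18:T, 19:T, 20:V, 21:V, 22:V, 23:T, 24:T, 25:T, 26:T edges: (12,1,cv); (12,6,cv); (12,7,cv); (16,4,cv); (16,13,cv); (16,15,cv); (17,6,cv); (17,13,cv); (17,14,cv); (18,7,cv); (18,14,cv); (18,15,cv); (19,13,cv); (19,14,cv); (19,15,cv); (23,4,cv); (23,20,cv); (23,22,cv); (24,7,cv); (24,20,cv); (24,21,cv); (25,8,cv); (25,21,cv); (25,22,cv); (26,20,cv); (26,21,cv); (26,22,cv)
final:
nodes: 1:V, 4:V, 6:V, 7:V, 8:V, 12:T, 13:V, 14:V, 15:V, 16:T, 17:T, 18:T, 19:T, 20:V, 21:V, 22:V, 23:T, 24:T, 25:T, 26:T
edges: (12,1,cv); (12,6,cv); (12,7,cv); (16,4,cv); (16,13,cv); (16,15,cv); (17,6,cv); (17,13,cv); (17,14,cv); (18,7,cv); (18,14,cv); (18,15,cv); (19,13,cv); (19,14,cv); (19,15,cv); (23,4,cv); (23,20,cv); (23,22,cv); (24,7,cv); (24,20,cv); (24,21,cv); (25,8,cv); (25,21,cv); (25,22,cv); (26,20,cv); (26,21,cv); (26,22,cv)


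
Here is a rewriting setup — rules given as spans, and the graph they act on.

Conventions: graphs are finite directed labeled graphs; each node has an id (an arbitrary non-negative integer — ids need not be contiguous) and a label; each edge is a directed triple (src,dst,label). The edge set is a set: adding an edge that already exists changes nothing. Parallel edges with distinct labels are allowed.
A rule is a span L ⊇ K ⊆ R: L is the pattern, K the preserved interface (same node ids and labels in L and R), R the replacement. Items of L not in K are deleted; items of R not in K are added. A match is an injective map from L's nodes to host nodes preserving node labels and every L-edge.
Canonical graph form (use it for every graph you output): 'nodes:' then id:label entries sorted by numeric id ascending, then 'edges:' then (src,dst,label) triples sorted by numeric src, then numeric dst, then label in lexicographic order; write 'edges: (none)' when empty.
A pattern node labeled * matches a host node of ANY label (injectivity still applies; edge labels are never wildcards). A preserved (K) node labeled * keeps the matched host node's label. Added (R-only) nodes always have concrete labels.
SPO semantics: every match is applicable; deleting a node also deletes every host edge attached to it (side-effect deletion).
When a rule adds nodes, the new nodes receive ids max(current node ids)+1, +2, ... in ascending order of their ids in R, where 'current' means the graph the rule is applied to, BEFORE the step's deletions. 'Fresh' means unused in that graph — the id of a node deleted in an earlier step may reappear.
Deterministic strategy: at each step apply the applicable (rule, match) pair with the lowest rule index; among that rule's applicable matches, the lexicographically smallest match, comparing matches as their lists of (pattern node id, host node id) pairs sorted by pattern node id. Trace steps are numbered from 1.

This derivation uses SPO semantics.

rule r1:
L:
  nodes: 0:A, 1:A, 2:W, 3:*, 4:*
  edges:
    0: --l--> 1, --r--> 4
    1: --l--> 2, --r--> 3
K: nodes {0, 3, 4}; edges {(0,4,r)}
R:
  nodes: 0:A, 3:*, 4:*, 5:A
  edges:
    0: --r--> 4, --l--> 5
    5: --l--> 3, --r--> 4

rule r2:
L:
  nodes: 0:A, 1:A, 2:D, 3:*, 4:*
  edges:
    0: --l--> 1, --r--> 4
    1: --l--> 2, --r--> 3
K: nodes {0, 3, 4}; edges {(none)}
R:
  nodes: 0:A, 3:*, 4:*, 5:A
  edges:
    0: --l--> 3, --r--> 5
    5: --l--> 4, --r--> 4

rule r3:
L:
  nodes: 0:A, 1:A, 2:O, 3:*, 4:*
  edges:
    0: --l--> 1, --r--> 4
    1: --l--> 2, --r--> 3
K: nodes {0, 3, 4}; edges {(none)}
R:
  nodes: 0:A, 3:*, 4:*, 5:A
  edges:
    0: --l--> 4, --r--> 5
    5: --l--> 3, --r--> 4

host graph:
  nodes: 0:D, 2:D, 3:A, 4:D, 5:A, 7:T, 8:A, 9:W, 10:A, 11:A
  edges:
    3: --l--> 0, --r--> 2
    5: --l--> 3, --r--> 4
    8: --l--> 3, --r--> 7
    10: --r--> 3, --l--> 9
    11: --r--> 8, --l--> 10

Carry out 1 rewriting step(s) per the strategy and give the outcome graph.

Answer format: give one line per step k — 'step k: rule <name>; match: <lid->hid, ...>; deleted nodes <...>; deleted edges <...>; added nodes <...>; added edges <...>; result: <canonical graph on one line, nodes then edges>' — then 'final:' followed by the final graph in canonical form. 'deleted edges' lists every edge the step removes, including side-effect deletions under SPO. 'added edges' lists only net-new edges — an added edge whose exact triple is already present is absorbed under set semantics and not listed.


step 1: rule r1; match: 0->11, 1->10, 2->9, 3->3, 4->8; deleted nodes 9, 10; deleted edges (10,3,r); (10,9,l); (11,10,l); added nodes 12; added edges (11,12,l); (12,3,l); (12,8,r); result: nodes: 0:D, 2:D, 3:A, 4:D, 5:A, 7:T, 8:A, 11:A, 12:A edges: (3,0,l); (3,2,r); (5,3,l); (5,4,r); (8,3,l); (8,7,r); (11,8,r); (11,12,l); (12,3,l); (12,8,r)
final:
nodes: 0:D, 2:D, 3:A, 4:D, 5:A, 7:T, 8:A, 11:A, 12:A
edges: (3,0,l); (3,2,r); (5,3,l); (5,4,r); (8,3,l); (8,7,r); (11,8,r); (11,12,l); (12,3,l); (12,8,r)


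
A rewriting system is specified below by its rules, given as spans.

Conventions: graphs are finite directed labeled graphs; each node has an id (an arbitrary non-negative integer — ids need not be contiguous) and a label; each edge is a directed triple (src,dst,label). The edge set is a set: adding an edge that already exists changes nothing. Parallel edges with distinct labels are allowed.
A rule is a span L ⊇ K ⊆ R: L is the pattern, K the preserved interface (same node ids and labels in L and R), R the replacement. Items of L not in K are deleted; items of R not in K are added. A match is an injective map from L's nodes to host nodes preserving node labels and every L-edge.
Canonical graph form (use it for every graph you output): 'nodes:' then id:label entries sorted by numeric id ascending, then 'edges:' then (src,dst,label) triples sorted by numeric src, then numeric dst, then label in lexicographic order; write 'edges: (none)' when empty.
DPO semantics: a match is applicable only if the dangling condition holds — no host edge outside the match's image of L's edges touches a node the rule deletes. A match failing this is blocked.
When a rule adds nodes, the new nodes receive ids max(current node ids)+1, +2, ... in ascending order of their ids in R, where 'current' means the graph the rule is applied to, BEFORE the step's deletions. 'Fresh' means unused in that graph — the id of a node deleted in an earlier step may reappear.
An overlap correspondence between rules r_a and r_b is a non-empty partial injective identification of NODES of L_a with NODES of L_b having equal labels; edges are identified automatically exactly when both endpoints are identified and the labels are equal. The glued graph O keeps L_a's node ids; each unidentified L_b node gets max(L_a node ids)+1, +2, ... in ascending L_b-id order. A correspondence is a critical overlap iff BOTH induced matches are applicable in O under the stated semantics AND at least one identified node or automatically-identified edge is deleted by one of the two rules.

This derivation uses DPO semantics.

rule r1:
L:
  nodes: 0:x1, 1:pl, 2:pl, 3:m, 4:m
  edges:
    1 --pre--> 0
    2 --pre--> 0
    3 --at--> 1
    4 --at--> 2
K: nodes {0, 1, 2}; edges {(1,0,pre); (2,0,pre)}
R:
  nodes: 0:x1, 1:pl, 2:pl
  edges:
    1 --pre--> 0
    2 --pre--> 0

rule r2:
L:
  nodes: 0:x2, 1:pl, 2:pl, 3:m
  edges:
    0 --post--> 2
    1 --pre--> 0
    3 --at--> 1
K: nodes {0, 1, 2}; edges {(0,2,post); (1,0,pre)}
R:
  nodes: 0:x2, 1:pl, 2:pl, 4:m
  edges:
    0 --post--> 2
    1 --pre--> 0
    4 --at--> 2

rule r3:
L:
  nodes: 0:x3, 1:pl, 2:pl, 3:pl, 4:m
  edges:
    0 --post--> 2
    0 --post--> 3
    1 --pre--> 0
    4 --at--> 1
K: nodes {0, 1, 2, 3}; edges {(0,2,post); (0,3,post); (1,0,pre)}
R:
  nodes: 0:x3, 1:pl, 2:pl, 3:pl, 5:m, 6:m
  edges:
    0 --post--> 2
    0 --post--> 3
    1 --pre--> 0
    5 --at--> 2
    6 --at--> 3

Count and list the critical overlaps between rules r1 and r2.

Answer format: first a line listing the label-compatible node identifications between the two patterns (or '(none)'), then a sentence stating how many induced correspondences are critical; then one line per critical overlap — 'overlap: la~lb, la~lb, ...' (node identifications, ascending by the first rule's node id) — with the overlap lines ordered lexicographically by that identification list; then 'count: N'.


label-compatible node identifications between L(r1) and L(r2): 1~1, 1~2, 2~1, 2~2, 3~3, 4~3
4 of the induced correspondences are critical overlaps of r1 and r2.
overlap: 1~1, 2~2, 3~3
overlap: 1~1, 3~3
overlap: 1~2, 2~1, 4~3
overlap: 2~1, 4~3
count: 4


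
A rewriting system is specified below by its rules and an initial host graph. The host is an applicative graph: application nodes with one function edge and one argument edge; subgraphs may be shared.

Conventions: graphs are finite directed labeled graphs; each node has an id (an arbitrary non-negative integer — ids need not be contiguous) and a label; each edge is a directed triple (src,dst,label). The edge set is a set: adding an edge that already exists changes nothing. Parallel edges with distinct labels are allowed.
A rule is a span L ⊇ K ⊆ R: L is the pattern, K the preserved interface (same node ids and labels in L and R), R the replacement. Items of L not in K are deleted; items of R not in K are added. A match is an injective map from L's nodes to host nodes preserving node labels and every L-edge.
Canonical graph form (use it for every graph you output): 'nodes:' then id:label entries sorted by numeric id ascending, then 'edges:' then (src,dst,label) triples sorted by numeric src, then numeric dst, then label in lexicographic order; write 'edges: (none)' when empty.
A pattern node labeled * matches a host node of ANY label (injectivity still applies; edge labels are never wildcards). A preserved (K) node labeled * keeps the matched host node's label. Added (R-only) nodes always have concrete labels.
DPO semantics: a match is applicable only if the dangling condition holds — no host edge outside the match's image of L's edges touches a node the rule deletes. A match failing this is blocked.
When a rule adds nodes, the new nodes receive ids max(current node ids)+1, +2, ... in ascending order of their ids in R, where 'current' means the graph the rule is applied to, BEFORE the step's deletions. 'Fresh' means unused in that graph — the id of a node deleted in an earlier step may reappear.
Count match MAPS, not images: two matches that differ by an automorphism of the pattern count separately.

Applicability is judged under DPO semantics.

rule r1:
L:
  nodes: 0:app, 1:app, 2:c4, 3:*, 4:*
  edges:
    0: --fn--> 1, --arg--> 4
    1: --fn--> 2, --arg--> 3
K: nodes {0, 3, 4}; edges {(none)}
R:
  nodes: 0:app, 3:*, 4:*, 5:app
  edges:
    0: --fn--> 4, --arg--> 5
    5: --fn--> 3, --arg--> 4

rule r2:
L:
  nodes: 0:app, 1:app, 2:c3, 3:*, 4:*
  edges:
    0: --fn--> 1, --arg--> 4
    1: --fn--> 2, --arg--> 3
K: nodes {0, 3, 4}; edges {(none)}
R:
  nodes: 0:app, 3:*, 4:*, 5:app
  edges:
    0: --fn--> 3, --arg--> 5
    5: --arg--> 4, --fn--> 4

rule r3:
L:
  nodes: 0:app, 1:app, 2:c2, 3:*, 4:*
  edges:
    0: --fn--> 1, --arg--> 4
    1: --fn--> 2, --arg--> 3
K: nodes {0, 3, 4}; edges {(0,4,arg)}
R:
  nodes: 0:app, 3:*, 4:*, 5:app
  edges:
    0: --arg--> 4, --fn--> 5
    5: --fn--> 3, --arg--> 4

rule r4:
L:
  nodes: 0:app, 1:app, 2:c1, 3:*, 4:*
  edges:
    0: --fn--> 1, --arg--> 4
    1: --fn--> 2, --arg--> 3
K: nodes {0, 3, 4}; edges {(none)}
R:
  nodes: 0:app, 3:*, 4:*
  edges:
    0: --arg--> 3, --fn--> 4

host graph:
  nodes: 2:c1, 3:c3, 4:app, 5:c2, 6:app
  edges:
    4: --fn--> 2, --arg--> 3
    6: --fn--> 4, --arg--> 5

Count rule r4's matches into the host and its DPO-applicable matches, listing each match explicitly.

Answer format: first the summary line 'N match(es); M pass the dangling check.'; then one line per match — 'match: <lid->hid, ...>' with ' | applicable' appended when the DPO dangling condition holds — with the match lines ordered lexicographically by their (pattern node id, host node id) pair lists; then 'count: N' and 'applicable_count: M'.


1 match(es); 1 pass the dangling check.
match: 0->6, 1->4, 2->2, 3->3, 4->5 | applicable
count: 1
applicable_count: 1
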